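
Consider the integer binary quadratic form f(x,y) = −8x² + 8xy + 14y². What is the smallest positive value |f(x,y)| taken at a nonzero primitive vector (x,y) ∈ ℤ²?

river: ρ → (14,20,-2)
river: ρ → (-2,20,14)
river: ρ → (14,8,-8)
river: ρ → (-8,8,14)
closes: descent 0, river 4
min |a| on river = 2

2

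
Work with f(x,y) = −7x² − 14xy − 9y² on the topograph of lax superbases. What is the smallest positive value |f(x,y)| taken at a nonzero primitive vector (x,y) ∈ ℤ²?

translate: b→0 (≡14 mod 14), so (7,14,9)→(7,0,2)
flip: (7,0,2)→(2,0,7)
reduced (well bottom): (2,0,7) with a≤c, −a<b≤a
well minimum |f| = |-2| = 2 (negative-definite)

2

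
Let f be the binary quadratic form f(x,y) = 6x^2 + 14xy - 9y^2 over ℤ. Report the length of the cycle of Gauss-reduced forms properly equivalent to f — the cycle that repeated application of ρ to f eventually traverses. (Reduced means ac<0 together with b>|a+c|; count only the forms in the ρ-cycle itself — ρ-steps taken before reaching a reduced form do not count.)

D = 412, ⌊√D⌋ = 20
river: ρ → (-9,4,11)
river: ρ → (11,18,-2)
river: ρ → (-2,18,11)
river: ρ → (11,4,-9)
river: ρ → (-9,14,6)
river: ρ → (6,10,-13)
river: ρ → (-13,16,3)
river: ρ → (3,20,-1)
river: ρ → (-1,20,3)
river: ρ → (3,16,-13)
river: ρ → (-13,10,6)
river: ρ → (6,14,-9)
ρ-cycle length = 12 (tail of 0 descent steps not counted)

12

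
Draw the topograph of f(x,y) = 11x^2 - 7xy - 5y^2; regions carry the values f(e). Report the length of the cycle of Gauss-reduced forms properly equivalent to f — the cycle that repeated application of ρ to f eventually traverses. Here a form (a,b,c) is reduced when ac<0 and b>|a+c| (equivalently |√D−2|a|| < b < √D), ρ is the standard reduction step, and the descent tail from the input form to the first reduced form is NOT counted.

D = 269, ⌊√D⌋ = 16
descent: ρ → (-5,7,11)  [lands on river]
river: ρ → (11,15,-1)
river: ρ → (-1,15,11)
river: ρ → (11,7,-5)
river: ρ → (-5,13,5)
river: ρ → (5,7,-11)
river: ρ → (-11,15,1)
river: ρ → (1,15,-11)
river: ρ → (-11,7,5)
river: ρ → (5,13,-5)
ρ-cycle length = 10 (tail of 1 descent step not counted)

10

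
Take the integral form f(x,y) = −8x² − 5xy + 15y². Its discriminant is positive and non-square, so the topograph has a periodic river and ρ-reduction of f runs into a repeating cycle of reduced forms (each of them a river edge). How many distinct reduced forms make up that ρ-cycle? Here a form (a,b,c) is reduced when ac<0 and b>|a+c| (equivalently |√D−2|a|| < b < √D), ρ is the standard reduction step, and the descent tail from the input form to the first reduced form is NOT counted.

D = 505, ⌊√D⌋ = 22
descent: ρ → (15,5,-8)
descent: ρ → (-8,11,12)  [lands on river]
river: ρ → (12,13,-7)
river: ρ → (-7,15,10)
river: ρ → (10,5,-12)
river: ρ → (-12,19,3)
river: ρ → (3,17,-18)
river: ρ → (-18,19,2)
river: ρ → (2,21,-8)
ρ-cycle length = 8 (tail of 2 descent steps not counted)

8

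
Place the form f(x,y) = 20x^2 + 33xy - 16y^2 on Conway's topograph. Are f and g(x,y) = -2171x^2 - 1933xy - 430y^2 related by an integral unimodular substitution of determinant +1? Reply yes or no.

D₁ = 2369, D₂ = 2369
river cycle of f (length 40): (-16, 31, 22), (22, 13, -25), (-25, 37, 10), (10, 43, -13), (-13, 35, 22), (22, 9, -26), (-26, 43, 5), (5, 47, -8), (-8, 33, 40), (40, 47, -1), … (30 more)
river cycle of g (length 40): (-25, 37, 10), (10, 43, -13), (-13, 35, 22), (22, 9, -26), (-26, 43, 5), (5, 47, -8), (-8, 33, 40), (40, 47, -1), (-1, 47, 40), (40, 33, -8), … (30 more)
cycles coincide ⇒ equivalent

yes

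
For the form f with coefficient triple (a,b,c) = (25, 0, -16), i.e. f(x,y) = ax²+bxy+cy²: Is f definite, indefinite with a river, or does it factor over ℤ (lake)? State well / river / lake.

D = b²−4ac = 0² − 4·25·(-16) = 1600
D = 40² is a perfect square ⇒ form factors over ℤ ⇒ lakes

lake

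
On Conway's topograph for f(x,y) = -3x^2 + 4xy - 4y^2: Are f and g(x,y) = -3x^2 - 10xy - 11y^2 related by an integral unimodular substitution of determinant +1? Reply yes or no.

D₁ = -32, D₂ = -32
f is negative-definite; reduce −f:
−f: translate: b→2 (≡-4 mod 6), so (3,-4,4)→(3,2,3)
−f: reduced (well bottom): (3,2,3) with a≤c, −a<b≤a
flip sign back: reduced form of f is (-3,-2,-3)
g is negative-definite; reduce −g:
−g: translate: b→-2 (≡10 mod 6), so (3,10,11)→(3,-2,3)
−g: flip: (3,-2,3)→(3,2,3)
−g: reduced (well bottom): (3,2,3) with a≤c, −a<b≤a
flip sign back: reduced form of g is (-3,-2,-3)
reduced forms (-3, -2, -3) vs (-3, -2, -3) ⇒ equivalent

yes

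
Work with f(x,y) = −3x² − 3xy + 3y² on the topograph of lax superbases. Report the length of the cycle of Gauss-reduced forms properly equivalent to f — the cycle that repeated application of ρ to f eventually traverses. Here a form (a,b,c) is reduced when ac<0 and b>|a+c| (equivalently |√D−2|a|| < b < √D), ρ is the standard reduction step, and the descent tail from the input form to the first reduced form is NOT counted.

D = 45, ⌊√D⌋ = 6
descent: ρ → (3,3,-3)  [lands on river]
river: ρ → (-3,3,3)
ρ-cycle length = 2 (tail of 1 descent step not counted)

2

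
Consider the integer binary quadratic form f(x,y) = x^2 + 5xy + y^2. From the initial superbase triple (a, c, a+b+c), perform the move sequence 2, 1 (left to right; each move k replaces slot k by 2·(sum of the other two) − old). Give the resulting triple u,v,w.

start (1,1,7) = (f(1,0),f(0,1),f(1,1))
replace slot 2: 2·(1+7) − 1 = 15 → (1,15,7)
replace slot 1: 2·(15+7) − 1 = 43 → (43,15,7)

43,15,7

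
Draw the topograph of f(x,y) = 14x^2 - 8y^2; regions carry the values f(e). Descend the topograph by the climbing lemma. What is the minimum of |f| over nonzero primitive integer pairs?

descent: ρ → (-8,16,6)  [lands on river]
river: ρ → (6,20,-2)
river: ρ → (-2,20,6)
river: ρ → (6,16,-8)
closes: descent 1, river 4
min |a| on river = 2

2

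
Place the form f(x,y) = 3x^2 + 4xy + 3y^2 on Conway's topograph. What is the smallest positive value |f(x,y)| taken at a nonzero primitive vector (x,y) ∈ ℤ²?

translate: b→-2 (≡4 mod 6), so (3,4,3)→(3,-2,2)
flip: (3,-2,2)→(2,2,3)
reduced (well bottom): (2,2,3) with a≤c, −a<b≤a
well minimum = a = 2

2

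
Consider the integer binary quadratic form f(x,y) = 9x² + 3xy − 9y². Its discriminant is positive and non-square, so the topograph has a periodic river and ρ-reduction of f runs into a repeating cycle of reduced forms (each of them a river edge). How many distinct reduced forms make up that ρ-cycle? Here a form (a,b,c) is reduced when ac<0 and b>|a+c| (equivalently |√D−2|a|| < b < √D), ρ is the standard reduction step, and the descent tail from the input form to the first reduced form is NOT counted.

D = 333, ⌊√D⌋ = 18
river: ρ → (-9,15,3)
river: ρ → (3,15,-9)
river: ρ → (-9,3,9)
river: ρ → (9,15,-3)
river: ρ → (-3,15,9)
river: ρ → (9,3,-9)
ρ-cycle length = 6 (tail of 0 descent steps not counted)

6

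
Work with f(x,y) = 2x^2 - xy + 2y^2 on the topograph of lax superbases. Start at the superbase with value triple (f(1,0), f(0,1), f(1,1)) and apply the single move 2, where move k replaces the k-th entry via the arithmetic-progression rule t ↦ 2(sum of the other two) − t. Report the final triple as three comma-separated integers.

start (2,2,3) = (f(1,0),f(0,1),f(1,1))
replace slot 2: 2·(2+3) − 2 = 8 → (2,8,3)

2,8,3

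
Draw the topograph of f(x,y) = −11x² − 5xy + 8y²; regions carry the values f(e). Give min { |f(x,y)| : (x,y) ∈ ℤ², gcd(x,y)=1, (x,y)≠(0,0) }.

descent: ρ → (8,5,-11)  [lands on river]
river: ρ → (-11,17,2)
river: ρ → (2,19,-2)
river: ρ → (-2,17,11)
river: ρ → (11,5,-8)
river: ρ → (-8,11,8)
closes: descent 1, river 6
min |a| on river = 2

2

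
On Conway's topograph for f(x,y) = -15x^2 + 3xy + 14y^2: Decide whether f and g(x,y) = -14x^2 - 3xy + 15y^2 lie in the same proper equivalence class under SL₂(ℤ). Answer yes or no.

D₁ = 849, D₂ = 849
river cycle of f (length 34): (14, 25, -4), (-4, 23, 20), (20, 17, -7), (-7, 25, 8), (8, 23, -10), (-10, 17, 14), (14, 11, -13), (-13, 15, 12), (12, 9, -16), (-16, 23, 5), … (24 more)
river cycle of g (length 34): (15, 3, -14), (-14, 25, 4), (4, 23, -20), (-20, 17, 7), (7, 25, -8), (-8, 23, 10), (10, 17, -14), (-14, 11, 13), (13, 15, -12), (-12, 9, 16), … (24 more)
cycles differ ⇒ inequivalent

no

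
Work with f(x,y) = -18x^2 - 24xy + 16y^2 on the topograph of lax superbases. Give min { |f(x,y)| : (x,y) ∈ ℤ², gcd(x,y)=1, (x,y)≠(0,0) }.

descent: ρ → (16,24,-18)  [lands on river]
river: ρ → (-18,12,22)
river: ρ → (22,32,-8)
river: ρ → (-8,32,22)
river: ρ → (22,12,-18)
river: ρ → (-18,24,16)
river: ρ → (16,40,-2)
river: ρ → (-2,40,16)
closes: descent 1, river 8
min |a| on river = 2

2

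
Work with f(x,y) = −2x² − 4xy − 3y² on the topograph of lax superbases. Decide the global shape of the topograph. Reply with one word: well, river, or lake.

D = b²−4ac = (-4)² − 4·(-2)·(-3) = -8
D < 0 ⇒ definite ⇒ every region one sign ⇒ single well

well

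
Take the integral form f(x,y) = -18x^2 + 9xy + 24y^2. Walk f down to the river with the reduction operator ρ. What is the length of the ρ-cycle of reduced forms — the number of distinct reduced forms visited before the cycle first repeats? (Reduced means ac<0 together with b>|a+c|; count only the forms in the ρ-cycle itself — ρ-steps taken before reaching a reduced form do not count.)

D = 1809, ⌊√D⌋ = 42
river: ρ → (24,39,-3)
river: ρ → (-3,39,24)
river: ρ → (24,9,-18)
river: ρ → (-18,27,15)
river: ρ → (15,33,-12)
river: ρ → (-12,39,6)
river: ρ → (6,33,-30)
river: ρ → (-30,27,9)
river: ρ → (9,27,-30)
river: ρ → (-30,33,6)
river: ρ → (6,39,-12)
river: ρ → (-12,33,15)
river: ρ → (15,27,-18)
river: ρ → (-18,9,24)
ρ-cycle length = 14 (tail of 0 descent steps not counted)

14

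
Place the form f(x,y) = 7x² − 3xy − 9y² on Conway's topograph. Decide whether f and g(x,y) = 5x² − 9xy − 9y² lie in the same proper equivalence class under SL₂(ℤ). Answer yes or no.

D₁ = 261, D₂ = 261
river cycle of f (length 8): (-9, 3, 7), (7, 11, -5), (-5, 9, 9), (9, 9, -5), (-5, 11, 7), (7, 3, -9), (-9, 15, 1), (1, 15, -9)
river cycle of g (length 8): (-9, 9, 5), (5, 11, -7), (-7, 3, 9), (9, 15, -1), (-1, 15, 9), (9, 3, -7), (-7, 11, 5), (5, 9, -9)
cycles differ ⇒ inequivalent

no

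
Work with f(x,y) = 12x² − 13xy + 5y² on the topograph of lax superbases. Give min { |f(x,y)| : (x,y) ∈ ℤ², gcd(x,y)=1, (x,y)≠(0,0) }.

translate: b→11 (≡-13 mod 24), so (12,-13,5)→(12,11,4)
flip: (12,11,4)→(4,-11,12)
translate: b→-3 (≡-11 mod 8), so (4,-11,12)→(4,-3,5)
reduced (well bottom): (4,-3,5) with a≤c, −a<b≤a
well minimum = a = 4

4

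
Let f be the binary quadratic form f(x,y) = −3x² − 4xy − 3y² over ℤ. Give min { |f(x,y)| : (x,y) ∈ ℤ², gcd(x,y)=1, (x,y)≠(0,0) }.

translate: b→-2 (≡4 mod 6), so (3,4,3)→(3,-2,2)
flip: (3,-2,2)→(2,2,3)
reduced (well bottom): (2,2,3) with a≤c, −a<b≤a
well minimum |f| = |-2| = 2 (negative-definite)

2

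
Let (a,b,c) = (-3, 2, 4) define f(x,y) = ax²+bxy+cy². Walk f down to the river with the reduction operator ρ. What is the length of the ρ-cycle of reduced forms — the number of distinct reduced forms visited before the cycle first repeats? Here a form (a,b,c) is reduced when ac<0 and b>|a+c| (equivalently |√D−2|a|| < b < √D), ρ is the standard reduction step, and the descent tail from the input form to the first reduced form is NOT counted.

D = 52, ⌊√D⌋ = 7
river: ρ → (4,6,-1)
river: ρ → (-1,6,4)
river: ρ → (4,2,-3)
river: ρ → (-3,4,3)
river: ρ → (3,2,-4)
river: ρ → (-4,6,1)
river: ρ → (1,6,-4)
river: ρ → (-4,2,3)
river: ρ → (3,4,-3)
river: ρ → (-3,2,4)
ρ-cycle length = 10 (tail of 0 descent steps not counted)

10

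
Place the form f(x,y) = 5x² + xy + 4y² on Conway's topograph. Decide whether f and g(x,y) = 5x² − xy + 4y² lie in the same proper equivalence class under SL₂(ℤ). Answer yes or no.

D₁ = -79, D₂ = -79
f: flip: (5,1,4)→(4,-1,5)
f: reduced (well bottom): (4,-1,5) with a≤c, −a<b≤a
g: flip: (5,-1,4)→(4,1,5)
g: reduced (well bottom): (4,1,5) with a≤c, −a<b≤a
reduced forms (4, -1, 5) vs (4, 1, 5) ⇒ inequivalent

no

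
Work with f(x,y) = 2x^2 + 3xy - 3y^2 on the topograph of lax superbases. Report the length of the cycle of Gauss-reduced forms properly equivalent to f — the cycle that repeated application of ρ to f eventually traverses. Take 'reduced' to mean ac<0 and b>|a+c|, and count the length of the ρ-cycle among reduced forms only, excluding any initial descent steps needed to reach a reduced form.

D = 33, ⌊√D⌋ = 5
river: ρ → (-3,3,2)
river: ρ → (2,5,-1)
river: ρ → (-1,5,2)
river: ρ → (2,3,-3)
ρ-cycle length = 4 (tail of 0 descent steps not counted)

4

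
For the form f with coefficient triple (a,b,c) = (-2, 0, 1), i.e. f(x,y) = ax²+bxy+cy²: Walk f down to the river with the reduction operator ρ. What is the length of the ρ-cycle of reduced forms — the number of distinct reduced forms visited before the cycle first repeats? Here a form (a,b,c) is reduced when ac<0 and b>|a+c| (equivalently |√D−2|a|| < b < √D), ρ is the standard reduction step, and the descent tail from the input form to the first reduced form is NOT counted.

D = 8, ⌊√D⌋ = 2
descent: ρ → (1,2,-1)  [lands on river]
river: ρ → (-1,2,1)
ρ-cycle length = 2 (tail of 1 descent step not counted)

2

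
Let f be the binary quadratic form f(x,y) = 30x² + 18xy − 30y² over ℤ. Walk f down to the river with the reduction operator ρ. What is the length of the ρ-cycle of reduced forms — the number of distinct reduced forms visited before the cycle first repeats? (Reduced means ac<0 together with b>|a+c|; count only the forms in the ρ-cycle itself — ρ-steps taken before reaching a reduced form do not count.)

D = 3924, ⌊√D⌋ = 62
river: ρ → (-30,42,18)
river: ρ → (18,30,-42)
river: ρ → (-42,54,6)
river: ρ → (6,54,-42)
river: ρ → (-42,30,18)
river: ρ → (18,42,-30)
river: ρ → (-30,18,30)
river: ρ → (30,42,-18)
river: ρ → (-18,30,42)
river: ρ → (42,54,-6)
river: ρ → (-6,54,42)
river: ρ → (42,30,-18)
river: ρ → (-18,42,30)
river: ρ → (30,18,-30)
ρ-cycle length = 14 (tail of 0 descent steps not counted)

14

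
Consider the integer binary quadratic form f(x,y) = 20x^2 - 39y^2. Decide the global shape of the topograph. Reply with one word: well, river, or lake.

D = b²−4ac = 0² − 4·20·(-39) = 3120
D > 0 non-square ⇒ indefinite ⇒ periodic river

river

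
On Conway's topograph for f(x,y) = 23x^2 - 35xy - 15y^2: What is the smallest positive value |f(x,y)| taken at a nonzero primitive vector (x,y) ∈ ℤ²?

descent: ρ → (-15,35,23)  [lands on river]
river: ρ → (23,11,-27)
river: ρ → (-27,43,7)
river: ρ → (7,41,-33)
river: ρ → (-33,25,15)
river: ρ → (15,35,-23)
river: ρ → (-23,11,27)
river: ρ → (27,43,-7)
river: ρ → (-7,41,33)
river: ρ → (33,25,-15)
closes: descent 1, river 10
min |a| on river = 7

7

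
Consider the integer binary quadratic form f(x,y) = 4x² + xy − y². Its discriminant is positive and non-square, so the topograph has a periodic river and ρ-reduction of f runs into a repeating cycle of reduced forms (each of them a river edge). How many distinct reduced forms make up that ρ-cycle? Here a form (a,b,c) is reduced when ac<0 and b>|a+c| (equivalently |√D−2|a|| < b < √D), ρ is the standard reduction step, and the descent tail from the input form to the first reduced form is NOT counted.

D = 17, ⌊√D⌋ = 4
descent: ρ → (-1,3,2)  [lands on river]
river: ρ → (2,1,-2)
river: ρ → (-2,3,1)
river: ρ → (1,3,-2)
river: ρ → (-2,1,2)
river: ρ → (2,3,-1)
ρ-cycle length = 6 (tail of 1 descent step not counted)

6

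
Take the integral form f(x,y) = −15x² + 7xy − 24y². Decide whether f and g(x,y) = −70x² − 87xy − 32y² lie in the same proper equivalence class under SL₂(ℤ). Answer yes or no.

D₁ = -1391, D₂ = -1391
f is negative-definite; reduce −f:
−f: reduced (well bottom): (15,-7,24) with a≤c, −a<b≤a
flip sign back: reduced form of f is (-15,7,-24)
g is negative-definite; reduce −g:
−g: translate: b→-53 (≡87 mod 140), so (70,87,32)→(70,-53,15)
−g: flip: (70,-53,15)→(15,53,70)
−g: translate: b→-7 (≡53 mod 30), so (15,53,70)→(15,-7,24)
−g: reduced (well bottom): (15,-7,24) with a≤c, −a<b≤a
flip sign back: reduced form of g is (-15,7,-24)
reduced forms (-15, 7, -24) vs (-15, 7, -24) ⇒ equivalent

yes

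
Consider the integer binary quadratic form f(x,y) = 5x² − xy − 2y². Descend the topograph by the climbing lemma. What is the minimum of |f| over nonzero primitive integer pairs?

descent: ρ → (-2,5,2)  [lands on river]
river: ρ → (2,3,-4)
river: ρ → (-4,5,1)
river: ρ → (1,5,-4)
river: ρ → (-4,3,2)
river: ρ → (2,5,-2)
river: ρ → (-2,3,4)
river: ρ → (4,5,-1)
river: ρ → (-1,5,4)
river: ρ → (4,3,-2)
closes: descent 1, river 10
min |a| on river = 1

1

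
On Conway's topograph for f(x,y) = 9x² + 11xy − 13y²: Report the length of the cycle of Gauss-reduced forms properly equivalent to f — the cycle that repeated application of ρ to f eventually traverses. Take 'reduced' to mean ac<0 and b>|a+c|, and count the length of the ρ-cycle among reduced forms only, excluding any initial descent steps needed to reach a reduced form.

D = 589, ⌊√D⌋ = 24
river: ρ → (-13,15,7)
river: ρ → (7,13,-15)
river: ρ → (-15,17,5)
river: ρ → (5,23,-3)
river: ρ → (-3,19,19)
river: ρ → (19,19,-3)
river: ρ → (-3,23,5)
river: ρ → (5,17,-15)
river: ρ → (-15,13,7)
river: ρ → (7,15,-13)
river: ρ → (-13,11,9)
river: ρ → (9,7,-15)
river: ρ → (-15,23,1)
river: ρ → (1,23,-15)
river: ρ → (-15,7,9)
river: ρ → (9,11,-13)
ρ-cycle length = 16 (tail of 0 descent steps not counted)

16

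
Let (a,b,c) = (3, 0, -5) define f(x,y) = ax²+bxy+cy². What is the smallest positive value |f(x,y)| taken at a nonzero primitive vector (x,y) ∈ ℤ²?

descent: ρ → (-5,0,3)
descent: ρ → (3,6,-2)  [lands on river]
river: ρ → (-2,6,3)
closes: descent 2, river 2
min |a| on river = 2

2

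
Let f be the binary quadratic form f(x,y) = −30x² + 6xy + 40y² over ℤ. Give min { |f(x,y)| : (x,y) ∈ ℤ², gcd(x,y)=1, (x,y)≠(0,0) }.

descent: ρ → (40,-6,-30)
descent: ρ → (-30,66,4)  [lands on river]
river: ρ → (4,62,-62)
river: ρ → (-62,62,4)
river: ρ → (4,66,-30)
river: ρ → (-30,54,16)
river: ρ → (16,42,-48)
river: ρ → (-48,54,10)
river: ρ → (10,66,-12)
river: ρ → (-12,54,40)
river: ρ → (40,26,-26)
river: ρ → (-26,26,40)
river: ρ → (40,54,-12)
river: ρ → (-12,66,10)
river: ρ → (10,54,-48)
river: ρ → (-48,42,16)
river: ρ → (16,54,-30)
closes: descent 2, river 16
min |a| on river = 4

4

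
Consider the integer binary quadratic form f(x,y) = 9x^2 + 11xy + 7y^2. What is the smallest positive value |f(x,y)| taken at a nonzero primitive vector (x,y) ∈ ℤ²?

translate: b→-7 (≡11 mod 18), so (9,11,7)→(9,-7,5)
flip: (9,-7,5)→(5,7,9)
translate: b→-3 (≡7 mod 10), so (5,7,9)→(5,-3,7)
reduced (well bottom): (5,-3,7) with a≤c, −a<b≤a
well minimum = a = 5

5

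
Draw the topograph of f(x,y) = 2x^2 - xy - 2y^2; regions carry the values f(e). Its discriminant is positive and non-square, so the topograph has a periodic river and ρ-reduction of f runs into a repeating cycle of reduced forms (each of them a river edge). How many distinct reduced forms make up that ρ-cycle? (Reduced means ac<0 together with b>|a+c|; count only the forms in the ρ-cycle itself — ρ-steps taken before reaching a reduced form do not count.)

D = 17, ⌊√D⌋ = 4
descent: ρ → (-2,1,2)  [lands on river]
river: ρ → (2,3,-1)
river: ρ → (-1,3,2)
river: ρ → (2,1,-2)
river: ρ → (-2,3,1)
river: ρ → (1,3,-2)
ρ-cycle length = 6 (tail of 1 descent step not counted)

6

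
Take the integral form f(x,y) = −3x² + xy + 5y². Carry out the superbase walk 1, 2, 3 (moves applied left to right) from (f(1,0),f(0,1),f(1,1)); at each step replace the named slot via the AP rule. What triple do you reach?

start (-3,5,3) = (f(1,0),f(0,1),f(1,1))
replace slot 1: 2·(5+3) − (-3) = 19 → (19,5,3)
replace slot 2: 2·(19+3) − 5 = 39 → (19,39,3)
replace slot 3: 2·(19+39) − 3 = 113 → (19,39,113)

19,39,113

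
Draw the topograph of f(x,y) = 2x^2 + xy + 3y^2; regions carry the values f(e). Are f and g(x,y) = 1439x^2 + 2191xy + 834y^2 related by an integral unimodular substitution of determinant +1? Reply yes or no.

D₁ = -23, D₂ = -23
f: reduced (well bottom): (2,1,3) with a≤c, −a<b≤a
g: translate: b→-687 (≡2191 mod 2878), so (1439,2191,834)→(1439,-687,82)
g: flip: (1439,-687,82)→(82,687,1439)
g: translate: b→31 (≡687 mod 164), so (82,687,1439)→(82,31,3)
g: flip: (82,31,3)→(3,-31,82)
g: translate: b→-1 (≡-31 mod 6), so (3,-31,82)→(3,-1,2)
g: flip: (3,-1,2)→(2,1,3)
g: reduced (well bottom): (2,1,3) with a≤c, −a<b≤a
reduced forms (2, 1, 3) vs (2, 1, 3) ⇒ equivalent

yes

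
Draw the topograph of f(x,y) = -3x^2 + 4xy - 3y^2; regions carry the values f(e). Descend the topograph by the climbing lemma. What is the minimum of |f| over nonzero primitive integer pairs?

translate: b→2 (≡-4 mod 6), so (3,-4,3)→(3,2,2)
flip: (3,2,2)→(2,-2,3)
translate: b→2 (≡-2 mod 4), so (2,-2,3)→(2,2,3)
reduced (well bottom): (2,2,3) with a≤c, −a<b≤a
well minimum |f| = |-2| = 2 (negative-definite)

2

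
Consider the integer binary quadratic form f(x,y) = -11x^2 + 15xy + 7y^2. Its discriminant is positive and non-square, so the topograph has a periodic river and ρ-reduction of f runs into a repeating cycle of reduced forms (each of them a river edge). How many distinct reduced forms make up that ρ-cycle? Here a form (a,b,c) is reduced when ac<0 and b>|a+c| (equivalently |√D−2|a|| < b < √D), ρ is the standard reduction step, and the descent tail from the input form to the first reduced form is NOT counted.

D = 533, ⌊√D⌋ = 23
river: ρ → (7,13,-13)
river: ρ → (-13,13,7)
river: ρ → (7,15,-11)
river: ρ → (-11,7,11)
river: ρ → (11,15,-7)
river: ρ → (-7,13,13)
river: ρ → (13,13,-7)
river: ρ → (-7,15,11)
river: ρ → (11,7,-11)
river: ρ → (-11,15,7)
ρ-cycle length = 10 (tail of 0 descent steps not counted)

10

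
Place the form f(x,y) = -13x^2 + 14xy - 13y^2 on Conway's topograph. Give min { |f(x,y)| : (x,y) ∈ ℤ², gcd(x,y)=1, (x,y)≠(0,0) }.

translate: b→12 (≡-14 mod 26), so (13,-14,13)→(13,12,12)
flip: (13,12,12)→(12,-12,13)
translate: b→12 (≡-12 mod 24), so (12,-12,13)→(12,12,13)
reduced (well bottom): (12,12,13) with a≤c, −a<b≤a
well minimum |f| = |-12| = 12 (negative-definite)

12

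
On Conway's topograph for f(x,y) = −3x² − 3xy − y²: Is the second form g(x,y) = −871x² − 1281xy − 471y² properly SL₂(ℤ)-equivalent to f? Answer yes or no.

D₁ = -3, D₂ = -3
f is negative-definite; reduce −f:
−f: flip: (3,3,1)→(1,-3,3)
−f: translate: b→1 (≡-3 mod 2), so (1,-3,3)→(1,1,1)
−f: reduced (well bottom): (1,1,1) with a≤c, −a<b≤a
flip sign back: reduced form of f is (-1,-1,-1)
g is negative-definite; reduce −g:
−g: translate: b→-461 (≡1281 mod 1742), so (871,1281,471)→(871,-461,61)
−g: flip: (871,-461,61)→(61,461,871)
−g: translate: b→-27 (≡461 mod 122), so (61,461,871)→(61,-27,3)
−g: flip: (61,-27,3)→(3,27,61)
−g: translate: b→3 (≡27 mod 6), so (3,27,61)→(3,3,1)
−g: flip: (3,3,1)→(1,-3,3)
−g: translate: b→1 (≡-3 mod 2), so (1,-3,3)→(1,1,1)
−g: reduced (well bottom): (1,1,1) with a≤c, −a<b≤a
flip sign back: reduced form of g is (-1,-1,-1)
reduced forms (-1, -1, -1) vs (-1, -1, -1) ⇒ equivalent

yes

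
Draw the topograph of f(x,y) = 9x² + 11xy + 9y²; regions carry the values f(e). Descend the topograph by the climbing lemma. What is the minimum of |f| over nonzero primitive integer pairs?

translate: b→-7 (≡11 mod 18), so (9,11,9)→(9,-7,7)
flip: (9,-7,7)→(7,7,9)
reduced (well bottom): (7,7,9) with a≤c, −a<b≤a
well minimum = a = 7

7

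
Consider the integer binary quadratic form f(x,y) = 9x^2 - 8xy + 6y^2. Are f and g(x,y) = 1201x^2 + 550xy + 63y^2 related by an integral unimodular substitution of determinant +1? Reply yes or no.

D₁ = -152, D₂ = -152
f: flip: (9,-8,6)→(6,8,9)
f: translate: b→-4 (≡8 mod 12), so (6,8,9)→(6,-4,7)
f: reduced (well bottom): (6,-4,7) with a≤c, −a<b≤a
g: flip: (1201,550,63)→(63,-550,1201)
g: translate: b→-46 (≡-550 mod 126), so (63,-550,1201)→(63,-46,9)
g: flip: (63,-46,9)→(9,46,63)
g: translate: b→-8 (≡46 mod 18), so (9,46,63)→(9,-8,6)
g: flip: (9,-8,6)→(6,8,9)
g: translate: b→-4 (≡8 mod 12), so (6,8,9)→(6,-4,7)
g: reduced (well bottom): (6,-4,7) with a≤c, −a<b≤a
reduced forms (6, -4, 7) vs (6, -4, 7) ⇒ equivalent

yes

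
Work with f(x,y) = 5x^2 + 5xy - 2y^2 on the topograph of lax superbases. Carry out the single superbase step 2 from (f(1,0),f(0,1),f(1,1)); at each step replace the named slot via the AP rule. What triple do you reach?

start (5,-2,8) = (f(1,0),f(0,1),f(1,1))
replace slot 2: 2·(5+8) − (-2) = 28 → (5,28,8)

5,28,8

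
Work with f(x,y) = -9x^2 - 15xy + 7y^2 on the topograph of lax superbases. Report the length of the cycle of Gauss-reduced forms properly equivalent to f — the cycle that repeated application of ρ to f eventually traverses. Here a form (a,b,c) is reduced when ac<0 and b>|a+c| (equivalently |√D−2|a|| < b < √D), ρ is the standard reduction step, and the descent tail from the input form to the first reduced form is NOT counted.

D = 477, ⌊√D⌋ = 21
descent: ρ → (7,15,-9)  [lands on river]
river: ρ → (-9,21,1)
river: ρ → (1,21,-9)
river: ρ → (-9,15,7)
river: ρ → (7,13,-11)
river: ρ → (-11,9,9)
river: ρ → (9,9,-11)
river: ρ → (-11,13,7)
ρ-cycle length = 8 (tail of 1 descent step not counted)

8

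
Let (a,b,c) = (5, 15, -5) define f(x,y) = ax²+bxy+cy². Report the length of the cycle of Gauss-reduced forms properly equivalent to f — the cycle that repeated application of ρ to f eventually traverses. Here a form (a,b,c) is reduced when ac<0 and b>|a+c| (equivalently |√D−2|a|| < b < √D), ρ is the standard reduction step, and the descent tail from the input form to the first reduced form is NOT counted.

D = 325, ⌊√D⌋ = 18
river: ρ → (-5,15,5)
river: ρ → (5,15,-5)
ρ-cycle length = 2 (tail of 0 descent steps not counted)

2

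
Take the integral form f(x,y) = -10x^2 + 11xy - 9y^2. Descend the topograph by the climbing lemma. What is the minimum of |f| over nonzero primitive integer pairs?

translate: b→9 (≡-11 mod 20), so (10,-11,9)→(10,9,8)
flip: (10,9,8)→(8,-9,10)
translate: b→7 (≡-9 mod 16), so (8,-9,10)→(8,7,9)
reduced (well bottom): (8,7,9) with a≤c, −a<b≤a
well minimum |f| = |-8| = 8 (negative-definite)

8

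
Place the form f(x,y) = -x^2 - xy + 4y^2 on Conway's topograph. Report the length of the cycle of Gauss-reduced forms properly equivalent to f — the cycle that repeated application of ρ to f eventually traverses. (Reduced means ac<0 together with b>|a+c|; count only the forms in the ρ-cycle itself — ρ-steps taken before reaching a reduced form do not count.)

D = 17, ⌊√D⌋ = 4
descent: ρ → (4,1,-1)
descent: ρ → (-1,3,2)  [lands on river]
river: ρ → (2,1,-2)
river: ρ → (-2,3,1)
river: ρ → (1,3,-2)
river: ρ → (-2,1,2)
river: ρ → (2,3,-1)
ρ-cycle length = 6 (tail of 2 descent steps not counted)

6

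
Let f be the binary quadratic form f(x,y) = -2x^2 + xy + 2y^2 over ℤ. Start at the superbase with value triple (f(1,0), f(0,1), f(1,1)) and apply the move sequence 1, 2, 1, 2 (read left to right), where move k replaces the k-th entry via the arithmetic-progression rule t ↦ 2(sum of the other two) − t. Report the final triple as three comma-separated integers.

start (-2,2,1) = (f(1,0),f(0,1),f(1,1))
replace slot 1: 2·(2+1) − (-2) = 8 → (8,2,1)
replace slot 2: 2·(8+1) − 2 = 16 → (8,16,1)
replace slot 1: 2·(16+1) − 8 = 26 → (26,16,1)
replace slot 2: 2·(26+1) − 16 = 38 → (26,38,1)

26,38,1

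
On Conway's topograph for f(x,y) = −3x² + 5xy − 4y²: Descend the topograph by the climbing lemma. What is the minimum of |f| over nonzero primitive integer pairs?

translate: b→1 (≡-5 mod 6), so (3,-5,4)→(3,1,2)
flip: (3,1,2)→(2,-1,3)
reduced (well bottom): (2,-1,3) with a≤c, −a<b≤a
well minimum |f| = |-2| = 2 (negative-definite)

2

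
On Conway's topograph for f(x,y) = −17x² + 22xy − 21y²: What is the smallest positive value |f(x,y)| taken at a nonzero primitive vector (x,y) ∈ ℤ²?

translate: b→12 (≡-22 mod 34), so (17,-22,21)→(17,12,16)
flip: (17,12,16)→(16,-12,17)
reduced (well bottom): (16,-12,17) with a≤c, −a<b≤a
well minimum |f| = |-16| = 16 (negative-definite)

16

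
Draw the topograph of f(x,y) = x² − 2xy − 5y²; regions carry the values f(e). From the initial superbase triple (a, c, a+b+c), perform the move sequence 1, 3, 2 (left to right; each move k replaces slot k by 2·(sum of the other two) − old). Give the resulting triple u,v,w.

start (1,-5,-6) = (f(1,0),f(0,1),f(1,1))
replace slot 1: 2·((-5)+(-6)) − 1 = -23 → (-23,-5,-6)
replace slot 3: 2·((-23)+(-5)) − (-6) = -50 → (-23,-5,-50)
replace slot 2: 2·((-23)+(-50)) − (-5) = -141 → (-23,-141,-50)

-23,-141,-50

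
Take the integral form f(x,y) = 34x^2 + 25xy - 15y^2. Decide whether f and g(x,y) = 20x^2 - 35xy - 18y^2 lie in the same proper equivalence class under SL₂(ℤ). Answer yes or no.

D₁ = 2665, D₂ = 2665
river cycle of f (length 38): (-15, 35, 24), (24, 13, -26), (-26, 39, 11), (11, 49, -6), (-6, 47, 19), (19, 29, -24), (-24, 19, 24), (24, 29, -19), (-19, 47, 6), (6, 49, -11), … (28 more)
river cycle of g (length 30): (-18, 35, 20), (20, 45, -8), (-8, 51, 2), (2, 49, -33), (-33, 17, 18), (18, 19, -32), (-32, 45, 5), (5, 45, -32), (-32, 19, 18), (18, 17, -33), … (20 more)
cycles differ ⇒ inequivalent

no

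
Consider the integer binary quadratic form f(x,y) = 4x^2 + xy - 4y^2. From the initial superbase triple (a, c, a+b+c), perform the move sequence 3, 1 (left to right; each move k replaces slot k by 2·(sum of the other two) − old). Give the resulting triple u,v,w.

start (4,-4,1) = (f(1,0),f(0,1),f(1,1))
replace slot 3: 2·(4+(-4)) − 1 = -1 → (4,-4,-1)
replace slot 1: 2·((-4)+(-1)) − 4 = -14 → (-14,-4,-1)

-14,-4,-1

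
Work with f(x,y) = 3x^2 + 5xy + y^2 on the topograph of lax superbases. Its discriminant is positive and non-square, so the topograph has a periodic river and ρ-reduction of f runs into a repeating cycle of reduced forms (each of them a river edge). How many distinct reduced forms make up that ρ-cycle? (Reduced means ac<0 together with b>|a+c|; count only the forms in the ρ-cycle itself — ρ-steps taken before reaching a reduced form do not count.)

D = 13, ⌊√D⌋ = 3
descent: ρ → (1,3,-1)  [lands on river]
river: ρ → (-1,3,1)
ρ-cycle length = 2 (tail of 1 descent step not counted)

2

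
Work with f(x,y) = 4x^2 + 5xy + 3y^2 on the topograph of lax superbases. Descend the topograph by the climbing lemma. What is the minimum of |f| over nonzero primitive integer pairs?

translate: b→-3 (≡5 mod 8), so (4,5,3)→(4,-3,2)
flip: (4,-3,2)→(2,3,4)
translate: b→-1 (≡3 mod 4), so (2,3,4)→(2,-1,3)
reduced (well bottom): (2,-1,3) with a≤c, −a<b≤a
well minimum = a = 2

2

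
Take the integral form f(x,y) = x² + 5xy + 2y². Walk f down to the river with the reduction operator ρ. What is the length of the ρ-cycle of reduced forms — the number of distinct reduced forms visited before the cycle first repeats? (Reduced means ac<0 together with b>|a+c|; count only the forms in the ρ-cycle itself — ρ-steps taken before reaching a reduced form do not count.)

D = 17, ⌊√D⌋ = 4
descent: ρ → (2,3,-1)  [lands on river]
river: ρ → (-1,3,2)
river: ρ → (2,1,-2)
river: ρ → (-2,3,1)
river: ρ → (1,3,-2)
river: ρ → (-2,1,2)
ρ-cycle length = 6 (tail of 1 descent step not counted)

6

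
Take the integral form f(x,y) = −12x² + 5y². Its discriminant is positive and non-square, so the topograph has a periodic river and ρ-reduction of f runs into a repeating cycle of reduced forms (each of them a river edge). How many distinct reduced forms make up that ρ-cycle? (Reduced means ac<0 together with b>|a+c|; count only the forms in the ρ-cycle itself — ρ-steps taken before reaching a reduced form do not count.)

D = 240, ⌊√D⌋ = 15
descent: ρ → (5,10,-7)  [lands on river]
river: ρ → (-7,4,8)
river: ρ → (8,12,-3)
river: ρ → (-3,12,8)
river: ρ → (8,4,-7)
river: ρ → (-7,10,5)
ρ-cycle length = 6 (tail of 1 descent step not counted)

6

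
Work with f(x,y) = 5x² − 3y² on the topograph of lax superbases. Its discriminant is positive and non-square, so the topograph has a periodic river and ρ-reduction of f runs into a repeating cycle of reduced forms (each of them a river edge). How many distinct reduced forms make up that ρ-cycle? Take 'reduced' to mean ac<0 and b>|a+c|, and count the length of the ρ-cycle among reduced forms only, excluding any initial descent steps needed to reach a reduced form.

D = 60, ⌊√D⌋ = 7
descent: ρ → (-3,6,2)  [lands on river]
river: ρ → (2,6,-3)
ρ-cycle length = 2 (tail of 1 descent step not counted)

2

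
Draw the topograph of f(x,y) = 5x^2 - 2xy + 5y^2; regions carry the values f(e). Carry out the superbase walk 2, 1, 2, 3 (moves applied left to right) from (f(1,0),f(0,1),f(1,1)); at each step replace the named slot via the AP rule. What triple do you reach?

start (5,5,8) = (f(1,0),f(0,1),f(1,1))
replace slot 2: 2·(5+8) − 5 = 21 → (5,21,8)
replace slot 1: 2·(21+8) − 5 = 53 → (53,21,8)
replace slot 2: 2·(53+8) − 21 = 101 → (53,101,8)
replace slot 3: 2·(53+101) − 8 = 300 → (53,101,300)

53,101,300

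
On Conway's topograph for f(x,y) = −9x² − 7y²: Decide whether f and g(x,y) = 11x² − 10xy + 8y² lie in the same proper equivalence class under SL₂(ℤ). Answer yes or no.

D₁ = -252, D₂ = -252
f is negative-definite; reduce −f:
−f: flip: (9,0,7)→(7,0,9)
−f: reduced (well bottom): (7,0,9) with a≤c, −a<b≤a
flip sign back: reduced form of f is (-7,0,-9)
g: flip: (11,-10,8)→(8,10,11)
g: translate: b→-6 (≡10 mod 16), so (8,10,11)→(8,-6,9)
g: reduced (well bottom): (8,-6,9) with a≤c, −a<b≤a
reduced forms (-7, 0, -9) vs (8, -6, 9) ⇒ inequivalent

no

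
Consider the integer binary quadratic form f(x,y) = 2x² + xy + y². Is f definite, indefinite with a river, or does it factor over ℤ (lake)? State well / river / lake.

D = b²−4ac = 1² − 4·2·1 = -7
D < 0 ⇒ definite ⇒ every region one sign ⇒ single well

well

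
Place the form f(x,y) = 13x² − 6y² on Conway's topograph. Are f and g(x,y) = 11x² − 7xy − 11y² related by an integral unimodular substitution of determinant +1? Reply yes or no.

D₁ = 312, D₂ = 533
discriminants differ ⇒ not SL₂(ℤ)-equivalent

no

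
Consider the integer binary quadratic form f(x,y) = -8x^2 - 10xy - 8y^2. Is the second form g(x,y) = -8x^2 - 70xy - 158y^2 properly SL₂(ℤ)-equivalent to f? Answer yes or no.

D₁ = -156, D₂ = -156
f is negative-definite; reduce −f:
−f: translate: b→-6 (≡10 mod 16), so (8,10,8)→(8,-6,6)
−f: flip: (8,-6,6)→(6,6,8)
−f: reduced (well bottom): (6,6,8) with a≤c, −a<b≤a
flip sign back: reduced form of f is (-6,-6,-8)
g is negative-definite; reduce −g:
−g: translate: b→6 (≡70 mod 16), so (8,70,158)→(8,6,6)
−g: flip: (8,6,6)→(6,-6,8)
−g: translate: b→6 (≡-6 mod 12), so (6,-6,8)→(6,6,8)
−g: reduced (well bottom): (6,6,8) with a≤c, −a<b≤a
flip sign back: reduced form of g is (-6,-6,-8)
reduced forms (-6, -6, -8) vs (-6, -6, -8) ⇒ equivalent

yes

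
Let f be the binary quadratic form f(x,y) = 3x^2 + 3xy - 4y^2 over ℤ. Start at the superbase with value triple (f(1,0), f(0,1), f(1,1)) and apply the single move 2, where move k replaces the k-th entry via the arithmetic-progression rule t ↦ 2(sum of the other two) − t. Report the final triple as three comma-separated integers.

start (3,-4,2) = (f(1,0),f(0,1),f(1,1))
replace slot 2: 2·(3+2) − (-4) = 14 → (3,14,2)

3,14,2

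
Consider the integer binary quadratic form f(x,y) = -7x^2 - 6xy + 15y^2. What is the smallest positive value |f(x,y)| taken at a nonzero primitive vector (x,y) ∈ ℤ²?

descent: ρ → (15,6,-7)
descent: ρ → (-7,8,14)  [lands on river]
river: ρ → (14,20,-1)
river: ρ → (-1,20,14)
river: ρ → (14,8,-7)
river: ρ → (-7,20,2)
river: ρ → (2,20,-7)
closes: descent 2, river 6
min |a| on river = 1

1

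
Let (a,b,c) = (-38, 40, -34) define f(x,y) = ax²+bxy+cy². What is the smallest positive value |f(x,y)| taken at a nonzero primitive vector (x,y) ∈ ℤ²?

translate: b→36 (≡-40 mod 76), so (38,-40,34)→(38,36,32)
flip: (38,36,32)→(32,-36,38)
translate: b→28 (≡-36 mod 64), so (32,-36,38)→(32,28,34)
reduced (well bottom): (32,28,34) with a≤c, −a<b≤a
well minimum |f| = |-32| = 32 (negative-definite)

32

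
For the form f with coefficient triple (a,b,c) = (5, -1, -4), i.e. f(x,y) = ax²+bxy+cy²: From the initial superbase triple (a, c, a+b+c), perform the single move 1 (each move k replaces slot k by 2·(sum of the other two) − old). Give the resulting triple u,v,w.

start (5,-4,0) = (f(1,0),f(0,1),f(1,1))
replace slot 1: 2·((-4)+0) − 5 = -13 → (-13,-4,0)

-13,-4,0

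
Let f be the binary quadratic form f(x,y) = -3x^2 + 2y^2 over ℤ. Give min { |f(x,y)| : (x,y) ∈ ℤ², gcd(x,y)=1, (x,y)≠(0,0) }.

descent: ρ → (2,4,-1)  [lands on river]
river: ρ → (-1,4,2)
closes: descent 1, river 2
min |a| on river = 1

1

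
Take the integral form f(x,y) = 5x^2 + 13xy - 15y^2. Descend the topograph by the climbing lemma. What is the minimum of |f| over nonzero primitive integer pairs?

river: ρ → (-15,17,3)
river: ρ → (3,19,-9)
river: ρ → (-9,17,5)
river: ρ → (5,13,-15)
closes: descent 0, river 4
min |a| on river = 3

3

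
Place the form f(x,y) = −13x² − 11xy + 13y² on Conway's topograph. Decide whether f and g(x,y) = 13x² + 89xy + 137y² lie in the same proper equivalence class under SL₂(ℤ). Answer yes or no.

D₁ = 797, D₂ = 797
river cycle of f (length 14): (13, 11, -13), (-13, 15, 11), (11, 7, -17), (-17, 27, 1), (1, 27, -17), (-17, 7, 11), (11, 15, -13), (-13, 11, 13), (13, 15, -11), (-11, 7, 17), … (4 more)
river cycle of g (length 14): (13, 11, -13), (-13, 15, 11), (11, 7, -17), (-17, 27, 1), (1, 27, -17), (-17, 7, 11), (11, 15, -13), (-13, 11, 13), (13, 15, -11), (-11, 7, 17), … (4 more)
cycles coincide ⇒ equivalent

yes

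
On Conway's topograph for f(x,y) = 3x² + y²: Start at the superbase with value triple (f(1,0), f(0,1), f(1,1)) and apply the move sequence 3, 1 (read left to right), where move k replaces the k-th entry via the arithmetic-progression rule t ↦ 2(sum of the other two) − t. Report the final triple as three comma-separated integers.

start (3,1,4) = (f(1,0),f(0,1),f(1,1))
replace slot 3: 2·(3+1) − 4 = 4 → (3,1,4)
replace slot 1: 2·(1+4) − 3 = 7 → (7,1,4)

7,1,4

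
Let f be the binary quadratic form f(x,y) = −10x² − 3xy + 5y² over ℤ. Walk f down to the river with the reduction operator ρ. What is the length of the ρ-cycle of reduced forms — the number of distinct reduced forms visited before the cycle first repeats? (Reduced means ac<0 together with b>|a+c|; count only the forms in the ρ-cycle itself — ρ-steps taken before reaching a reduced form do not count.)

D = 209, ⌊√D⌋ = 14
descent: ρ → (5,13,-2)  [lands on river]
river: ρ → (-2,11,11)
river: ρ → (11,11,-2)
river: ρ → (-2,13,5)
river: ρ → (5,7,-8)
river: ρ → (-8,9,4)
river: ρ → (4,7,-10)
river: ρ → (-10,13,1)
river: ρ → (1,13,-10)
river: ρ → (-10,7,4)
river: ρ → (4,9,-8)
river: ρ → (-8,7,5)
ρ-cycle length = 12 (tail of 1 descent step not counted)

12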